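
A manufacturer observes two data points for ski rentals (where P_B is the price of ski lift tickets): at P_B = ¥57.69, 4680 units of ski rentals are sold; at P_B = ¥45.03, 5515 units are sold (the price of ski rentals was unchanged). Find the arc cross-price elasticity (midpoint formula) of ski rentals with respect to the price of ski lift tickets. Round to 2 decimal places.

ΔQ_A = 5515 − 4680 = 835; ΔP_B = 45.03 − 57.69 = -12.66.
Midpoints: Q̄_A = 5097.5, P̄_B = 51.36.
ε = (ΔQ_A/Q̄_A)/(ΔP_B/P̄_B) = (835/5097.5)/(-12.66/51.36) ≈ -0.66.
ε < 0: ski rentals and ski lift tickets are complements.

-0.66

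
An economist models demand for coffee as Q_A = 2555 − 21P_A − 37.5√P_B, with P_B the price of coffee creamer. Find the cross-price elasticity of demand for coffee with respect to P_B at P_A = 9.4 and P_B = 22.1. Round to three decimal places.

At P_A = 9.4 and P_B = 22.1: Q_A = 2181.310.
∂Q_A/∂P_B = -37.5/(2√P_B) = -37.5/(2√22.1) = -3.9885.
ε = (∂Q_A/∂P_B)(P_B/Q_A) = -3.9885 × (22.1/2181.310) ≈ -0.040.

-0.040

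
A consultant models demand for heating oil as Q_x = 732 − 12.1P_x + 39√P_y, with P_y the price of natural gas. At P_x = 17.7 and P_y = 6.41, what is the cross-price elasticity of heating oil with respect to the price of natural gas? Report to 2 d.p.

At P_x = 17.7 and P_y = 6.41: Q_x = 616.570.
∂Q_x/∂P_y = 39/(2√P_y) = 39/(2√6.41) = 7.7020.
ε = (∂Q_x/∂P_y)(P_y/Q_x) = 7.7020 × (6.41/616.570) ≈ 0.08.

0.08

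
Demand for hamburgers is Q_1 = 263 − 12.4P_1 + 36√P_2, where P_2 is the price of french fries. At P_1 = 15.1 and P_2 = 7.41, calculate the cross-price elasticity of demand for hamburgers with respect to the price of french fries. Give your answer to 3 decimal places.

At P_1 = 15.1 and P_2 = 7.41: Q_1 = 173.757.
∂Q_1/∂P_2 = 36/(2√P_2) = 36/(2√7.41) = 6.6125.
ε = (∂Q_1/∂P_2)(P_2/Q_1) = 6.6125 × (7.41/173.757) ≈ 0.282.

0.282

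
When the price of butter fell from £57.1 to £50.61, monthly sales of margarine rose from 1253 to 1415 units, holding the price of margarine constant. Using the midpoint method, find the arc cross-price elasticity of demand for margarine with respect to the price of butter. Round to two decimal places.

-1.01

ΔQ_A = 1415 − 1253 = 162; ΔP_B = 50.61 − 57.1 = -6.49.
Midpoints: Q̄_A = 1334.0, P̄_B = 53.86.
ε = (ΔQ_A/Q̄_A)/(ΔP_B/P̄_B) = (162/1334.0)/(-6.49/53.86) ≈ -1.01.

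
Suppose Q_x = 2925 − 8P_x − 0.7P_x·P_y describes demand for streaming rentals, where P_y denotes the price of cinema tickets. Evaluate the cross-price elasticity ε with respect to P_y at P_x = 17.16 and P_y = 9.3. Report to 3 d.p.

-0.042

At P_x = 17.16 and P_y = 9.3: Q_x = 2676.008.
∂Q_x/∂P_y = -0.7P_x = -0.7(17.16) = -12.0120.
ε = (∂Q_x/∂P_y)(P_y/Q_x) = -12.0120 × (9.3/2676.008) ≈ -0.042.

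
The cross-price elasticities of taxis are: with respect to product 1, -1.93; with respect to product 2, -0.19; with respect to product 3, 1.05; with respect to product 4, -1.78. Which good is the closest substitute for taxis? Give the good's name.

product 3

Substitutes have ε > 0. Among the positive values, 1.05 (product 3) is largest.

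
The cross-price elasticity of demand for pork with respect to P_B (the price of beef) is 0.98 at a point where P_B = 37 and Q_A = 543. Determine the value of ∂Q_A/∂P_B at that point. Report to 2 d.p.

14.38

ε = (∂Q_A/∂P_B)·(P_B/Q_A) ⇒ ∂Q_A/∂P_B = ε·Q_A/P_B = 0.98 × 543/37 ≈ 14.38.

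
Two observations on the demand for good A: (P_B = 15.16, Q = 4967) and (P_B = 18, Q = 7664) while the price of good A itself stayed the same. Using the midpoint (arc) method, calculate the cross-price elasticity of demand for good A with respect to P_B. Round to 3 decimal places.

ΔQ_A = 7664 − 4967 = 2697; ΔP_B = 18 − 15.16 = 2.84.
Midpoints: Q̄_A = 6315.5, P̄_B = 16.58.
ε = (ΔQ_A/Q̄_A)/(ΔP_B/P̄_B) = (2697/6315.5)/(2.84/16.58) ≈ 2.493.
ε > 0: good A and good B are substitutes.

2.493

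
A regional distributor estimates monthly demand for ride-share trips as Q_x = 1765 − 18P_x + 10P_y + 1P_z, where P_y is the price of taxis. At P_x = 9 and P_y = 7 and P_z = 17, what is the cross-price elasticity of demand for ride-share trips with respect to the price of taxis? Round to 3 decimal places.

0.041

At P_x = 9 and P_y = 7 and P_z = 17: Q_x = 1690.
∂Q_x/∂P_y = 10.
ε = (∂Q_x/∂P_y)(P_y/Q_x) = 10 × (7/1690) ≈ 0.041.
Since ε > 0, ride-share trips and taxis are substitutes.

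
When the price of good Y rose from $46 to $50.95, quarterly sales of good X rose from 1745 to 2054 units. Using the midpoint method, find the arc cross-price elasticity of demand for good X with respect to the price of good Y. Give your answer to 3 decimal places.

1.593

ΔQ_X = 2054 − 1745 = 309; ΔP_Y = 50.95 − 46 = 4.95.
Midpoints: Q̄_X = 1899.5, P̄_Y = 48.48.
ε = (ΔQ_X/Q̄_X)/(ΔP_Y/P̄_Y) = (309/1899.5)/(4.95/48.48) ≈ 1.593.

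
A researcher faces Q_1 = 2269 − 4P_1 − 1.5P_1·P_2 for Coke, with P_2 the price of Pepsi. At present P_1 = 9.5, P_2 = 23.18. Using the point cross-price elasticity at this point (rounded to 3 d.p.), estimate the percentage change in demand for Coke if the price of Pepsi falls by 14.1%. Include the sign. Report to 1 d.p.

At P_1 = 9.5, P_2 = 23.18: Q_1 = 1900.685.
∂Q_1/∂P_2 = -1.5P_1 = -14.2500.
ε = (∂Q_1/∂P_2)(P_2/Q_1) = -14.2500 × 23.18/1900.685 ≈ -0.174.
%ΔQ_1 ≈ ε × %ΔP_2 = -0.174 × (-14.1%) = 2.5%.

2.5%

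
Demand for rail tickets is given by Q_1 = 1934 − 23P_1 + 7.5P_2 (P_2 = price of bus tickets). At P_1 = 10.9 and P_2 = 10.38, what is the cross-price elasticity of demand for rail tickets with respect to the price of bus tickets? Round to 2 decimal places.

At P_1 = 10.9 and P_2 = 10.38: Q_1 = 1761.15.
∂Q_1/∂P_2 = 7.5.
ε = (∂Q_1/∂P_2)(P_2/Q_1) = 7.5 × (10.38/1761.15) ≈ 0.04.
Since ε > 0, rail tickets and bus tickets are substitutes.

0.04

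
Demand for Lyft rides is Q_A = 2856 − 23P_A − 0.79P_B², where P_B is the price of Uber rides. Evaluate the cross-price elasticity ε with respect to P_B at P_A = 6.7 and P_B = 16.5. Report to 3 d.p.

-0.173

At P_A = 6.7 and P_B = 16.5: Q_A = 2486.823.
∂Q_A/∂P_B = -1.58P_B = -1.58(16.5) = -26.0700.
ε = (∂Q_A/∂P_B)(P_B/Q_A) = -26.0700 × (16.5/2486.823) ≈ -0.173.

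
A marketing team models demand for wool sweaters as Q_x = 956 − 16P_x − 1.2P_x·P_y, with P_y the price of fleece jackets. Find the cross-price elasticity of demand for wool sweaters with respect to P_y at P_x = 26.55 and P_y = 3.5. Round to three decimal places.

At P_x = 26.55 and P_y = 3.5: Q_x = 419.69.
∂Q_x/∂P_y = -1.2P_x = -1.2(26.55) = -31.8600.
ε = (∂Q_x/∂P_y)(P_y/Q_x) = -31.8600 × (3.5/419.69) ≈ -0.266.
ε < 0: complements.

-0.266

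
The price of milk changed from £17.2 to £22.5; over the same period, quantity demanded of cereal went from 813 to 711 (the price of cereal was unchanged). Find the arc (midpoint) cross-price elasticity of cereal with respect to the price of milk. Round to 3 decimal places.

-0.501

ΔQ_A = 711 − 813 = -102; ΔP_B = 22.5 − 17.2 = 5.3.
Midpoints: Q̄_A = 762.0, P̄_B = 19.85.
ε = (ΔQ_A/Q̄_A)/(ΔP_B/P̄_B) = (-102/762.0)/(5.3/19.85) ≈ -0.501.
ε < 0: cereal and milk are complements.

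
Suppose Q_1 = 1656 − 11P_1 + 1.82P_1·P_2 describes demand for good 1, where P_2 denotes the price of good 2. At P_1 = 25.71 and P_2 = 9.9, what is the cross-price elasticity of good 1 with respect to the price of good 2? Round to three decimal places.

0.252

At P_1 = 25.71 and P_2 = 9.9: Q_1 = 1836.433.
∂Q_1/∂P_2 = 1.82P_1 = 1.82(25.71) = 46.7922.
ε = (∂Q_1/∂P_2)(P_2/Q_1) = 46.7922 × (9.9/1836.433) ≈ 0.252.
ε > 0: substitutes.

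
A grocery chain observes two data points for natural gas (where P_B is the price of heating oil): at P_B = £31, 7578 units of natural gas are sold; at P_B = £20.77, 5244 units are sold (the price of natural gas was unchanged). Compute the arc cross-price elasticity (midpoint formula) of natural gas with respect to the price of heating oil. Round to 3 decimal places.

0.921

ΔQ_A = 5244 − 7578 = -2334; ΔP_B = 20.77 − 31 = -10.23.
Midpoints: Q̄_A = 6411.0, P̄_B = 25.88.
ε = (ΔQ_A/Q̄_A)/(ΔP_B/P̄_B) = (-2334/6411.0)/(-10.23/25.88) ≈ 0.921.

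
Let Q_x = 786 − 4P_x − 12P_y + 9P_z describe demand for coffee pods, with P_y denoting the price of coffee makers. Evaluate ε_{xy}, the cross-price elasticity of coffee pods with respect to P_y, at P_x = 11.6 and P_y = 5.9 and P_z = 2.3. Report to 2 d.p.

At P_x = 11.6 and P_y = 5.9 and P_z = 2.3: Q_x = 689.5.
∂Q_x/∂P_y = -12.
ε = (∂Q_x/∂P_y)(P_y/Q_x) = -12 × (5.9/689.5) ≈ -0.10.

-0.10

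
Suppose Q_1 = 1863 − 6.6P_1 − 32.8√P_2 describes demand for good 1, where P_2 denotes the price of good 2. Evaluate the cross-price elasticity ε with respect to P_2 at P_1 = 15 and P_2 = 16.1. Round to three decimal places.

-0.040

At P_1 = 15 and P_2 = 16.1: Q_1 = 1632.391.
∂Q_1/∂P_2 = -32.8/(2√P_2) = -32.8/(2√16.1) = -4.0872.
ε = (∂Q_1/∂P_2)(P_2/Q_1) = -4.0872 × (16.1/1632.391) ≈ -0.040.
ε < 0: complements.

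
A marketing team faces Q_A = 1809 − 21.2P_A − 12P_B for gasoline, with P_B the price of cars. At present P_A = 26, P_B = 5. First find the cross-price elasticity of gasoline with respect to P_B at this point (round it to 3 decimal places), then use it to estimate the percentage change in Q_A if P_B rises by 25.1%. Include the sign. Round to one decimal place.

At P_A = 26, P_B = 5: Q_A = 1197.8.
∂Q_A/∂P_B = -12.
ε = (∂Q_A/∂P_B)(P_B/Q_A) = -12.0000 × 5/1197.8 ≈ -0.050.
%ΔQ_A ≈ ε × %ΔP_B = -0.050 × (25.1%) = -1.3%.

-1.3%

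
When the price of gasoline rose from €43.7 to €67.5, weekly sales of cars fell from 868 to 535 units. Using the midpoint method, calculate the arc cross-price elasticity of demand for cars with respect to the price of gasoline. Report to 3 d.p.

ΔQ_A = 535 − 868 = -333; ΔP_B = 67.5 − 43.7 = 23.8.
Midpoints: Q̄_A = 701.5, P̄_B = 55.60.
ε = (ΔQ_A/Q̄_A)/(ΔP_B/P̄_B) = (-333/701.5)/(23.8/55.60) ≈ -1.109.

-1.109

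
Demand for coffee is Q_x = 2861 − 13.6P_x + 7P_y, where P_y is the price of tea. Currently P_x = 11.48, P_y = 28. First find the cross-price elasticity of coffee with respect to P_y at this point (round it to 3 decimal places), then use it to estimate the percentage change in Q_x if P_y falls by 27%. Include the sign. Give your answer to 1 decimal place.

At P_x = 11.48, P_y = 28: Q_x = 2900.872.
∂Q_x/∂P_y = 7.
ε = (∂Q_x/∂P_y)(P_y/Q_x) = 7.0000 × 28/2900.872 ≈ 0.068.
%ΔQ_x ≈ ε × %ΔP_y = 0.068 × (-27%) = -1.8%.

-1.8%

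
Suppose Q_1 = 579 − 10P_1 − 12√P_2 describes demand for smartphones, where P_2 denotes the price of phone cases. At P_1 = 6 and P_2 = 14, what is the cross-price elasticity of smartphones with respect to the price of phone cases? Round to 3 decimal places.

At P_1 = 6 and P_2 = 14: Q_1 = 474.100.
∂Q_1/∂P_2 = -12/(2√P_2) = -12/(2√14) = -1.6036.
ε = (∂Q_1/∂P_2)(P_2/Q_1) = -1.6036 × (14/474.100) ≈ -0.047.

-0.047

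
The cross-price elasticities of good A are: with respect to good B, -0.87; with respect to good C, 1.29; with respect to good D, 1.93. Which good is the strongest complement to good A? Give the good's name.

Complements have ε < 0. The most negative value is -0.87 (good B).

good B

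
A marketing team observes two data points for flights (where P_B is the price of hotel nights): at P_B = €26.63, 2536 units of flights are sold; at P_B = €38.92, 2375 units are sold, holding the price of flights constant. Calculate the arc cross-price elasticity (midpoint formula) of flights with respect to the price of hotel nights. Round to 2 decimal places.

-0.17

ΔQ_A = 2375 − 2536 = -161; ΔP_B = 38.92 − 26.63 = 12.29.
Midpoints: Q̄_A = 2455.5, P̄_B = 32.77.
ε = (ΔQ_A/Q̄_A)/(ΔP_B/P̄_B) = (-161/2455.5)/(12.29/32.77) ≈ -0.17.
ε < 0: flights and hotel nights are complements.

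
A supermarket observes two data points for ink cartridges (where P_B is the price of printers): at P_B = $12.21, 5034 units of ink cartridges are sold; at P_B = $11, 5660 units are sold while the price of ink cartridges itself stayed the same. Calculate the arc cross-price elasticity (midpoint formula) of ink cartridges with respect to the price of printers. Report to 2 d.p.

ΔQ_A = 5660 − 5034 = 626; ΔP_B = 11 − 12.21 = -1.21.
Midpoints: Q̄_A = 5347.0, P̄_B = 11.61.
ε = (ΔQ_A/Q̄_A)/(ΔP_B/P̄_B) = (626/5347.0)/(-1.21/11.61) ≈ -1.12.
ε < 0: ink cartridges and printers are complements.

-1.12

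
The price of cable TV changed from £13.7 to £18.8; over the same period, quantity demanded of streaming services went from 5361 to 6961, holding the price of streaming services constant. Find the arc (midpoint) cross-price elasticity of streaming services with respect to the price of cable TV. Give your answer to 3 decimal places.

ΔQ_A = 6961 − 5361 = 1600; ΔP_B = 18.8 − 13.7 = 5.1.
Midpoints: Q̄_A = 6161.0, P̄_B = 16.25.
ε = (ΔQ_A/Q̄_A)/(ΔP_B/P̄_B) = (1600/6161.0)/(5.1/16.25) ≈ 0.827.

0.827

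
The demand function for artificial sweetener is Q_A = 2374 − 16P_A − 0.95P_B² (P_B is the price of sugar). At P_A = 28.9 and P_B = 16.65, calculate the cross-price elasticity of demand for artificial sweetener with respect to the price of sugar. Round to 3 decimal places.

At P_A = 28.9 and P_B = 16.65: Q_A = 1648.239.
∂Q_A/∂P_B = -1.9P_B = -1.9(16.65) = -31.6350.
ε = (∂Q_A/∂P_B)(P_B/Q_A) = -31.6350 × (16.65/1648.239) ≈ -0.320.
ε < 0: complements.

-0.320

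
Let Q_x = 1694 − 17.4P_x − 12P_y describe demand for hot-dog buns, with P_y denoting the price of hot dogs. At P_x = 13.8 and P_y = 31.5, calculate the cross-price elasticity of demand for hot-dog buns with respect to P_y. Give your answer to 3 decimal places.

At P_x = 13.8 and P_y = 31.5: Q_x = 1075.88.
∂Q_x/∂P_y = -12.
ε = (∂Q_x/∂P_y)(P_y/Q_x) = -12 × (31.5/1075.88) ≈ -0.351.

-0.351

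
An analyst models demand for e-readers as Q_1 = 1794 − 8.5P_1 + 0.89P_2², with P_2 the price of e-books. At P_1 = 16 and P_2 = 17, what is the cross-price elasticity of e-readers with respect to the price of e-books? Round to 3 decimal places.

0.269

At P_1 = 16 and P_2 = 17: Q_1 = 1915.21.
∂Q_1/∂P_2 = 1.78P_2 = 1.78(17) = 30.2600.
ε = (∂Q_1/∂P_2)(P_2/Q_1) = 30.2600 × (17/1915.21) ≈ 0.269.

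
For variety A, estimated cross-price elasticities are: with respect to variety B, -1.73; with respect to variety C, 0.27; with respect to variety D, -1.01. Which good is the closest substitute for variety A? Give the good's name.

Substitutes have ε > 0. Among the positive values, 0.27 (variety C) is largest.

variety C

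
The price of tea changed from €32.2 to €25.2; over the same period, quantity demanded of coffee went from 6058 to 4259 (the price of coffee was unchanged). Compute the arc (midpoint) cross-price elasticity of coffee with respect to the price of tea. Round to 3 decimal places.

ΔQ_A = 4259 − 6058 = -1799; ΔP_B = 25.2 − 32.2 = -7.
Midpoints: Q̄_A = 5158.5, P̄_B = 28.70.
ε = (ΔQ_A/Q̄_A)/(ΔP_B/P̄_B) = (-1799/5158.5)/(-7/28.70) ≈ 1.430.

1.430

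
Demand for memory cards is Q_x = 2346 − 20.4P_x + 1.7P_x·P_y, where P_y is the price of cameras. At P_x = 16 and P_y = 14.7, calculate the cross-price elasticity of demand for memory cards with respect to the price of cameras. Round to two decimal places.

At P_x = 16 and P_y = 14.7: Q_x = 2419.44.
∂Q_x/∂P_y = 1.7P_x = 1.7(16) = 27.2000.
ε = (∂Q_x/∂P_y)(P_y/Q_x) = 27.2000 × (14.7/2419.44) ≈ 0.17.
ε > 0: substitutes.

0.17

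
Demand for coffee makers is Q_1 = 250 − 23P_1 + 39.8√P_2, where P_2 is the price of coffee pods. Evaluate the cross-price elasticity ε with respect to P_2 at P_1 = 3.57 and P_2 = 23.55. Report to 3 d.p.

0.267

At P_1 = 3.57 and P_2 = 23.55: Q_1 = 361.033.
∂Q_1/∂P_2 = 39.8/(2√P_2) = 39.8/(2√23.55) = 4.1007.
ε = (∂Q_1/∂P_2)(P_2/Q_1) = 4.1007 × (23.55/361.033) ≈ 0.267.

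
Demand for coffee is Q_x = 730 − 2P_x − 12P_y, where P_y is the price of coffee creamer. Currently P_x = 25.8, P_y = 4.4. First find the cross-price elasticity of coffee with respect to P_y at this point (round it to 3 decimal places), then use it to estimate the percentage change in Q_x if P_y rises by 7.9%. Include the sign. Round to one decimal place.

-0.7%

At P_x = 25.8, P_y = 4.4: Q_x = 625.6.
∂Q_x/∂P_y = -12.
ε = (∂Q_x/∂P_y)(P_y/Q_x) = -12.0000 × 4.4/625.6 ≈ -0.084.
%ΔQ_x ≈ ε × %ΔP_y = -0.084 × (7.9%) = -0.7%.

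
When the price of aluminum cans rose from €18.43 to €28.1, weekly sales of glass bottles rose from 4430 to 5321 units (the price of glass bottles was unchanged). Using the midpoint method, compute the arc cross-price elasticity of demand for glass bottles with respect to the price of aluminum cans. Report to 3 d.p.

0.440

ΔQ_A = 5321 − 4430 = 891; ΔP_B = 28.1 − 18.43 = 9.67.
Midpoints: Q̄_A = 4875.5, P̄_B = 23.27.
ε = (ΔQ_A/Q̄_A)/(ΔP_B/P̄_B) = (891/4875.5)/(9.67/23.27) ≈ 0.440.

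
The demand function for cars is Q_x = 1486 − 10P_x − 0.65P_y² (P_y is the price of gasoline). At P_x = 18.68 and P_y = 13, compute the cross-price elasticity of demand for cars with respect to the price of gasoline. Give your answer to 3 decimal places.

-0.185

At P_x = 18.68 and P_y = 13: Q_x = 1189.35.
∂Q_x/∂P_y = -1.3P_y = -1.3(13) = -16.9000.
ε = (∂Q_x/∂P_y)(P_y/Q_x) = -16.9000 × (13/1189.35) ≈ -0.185.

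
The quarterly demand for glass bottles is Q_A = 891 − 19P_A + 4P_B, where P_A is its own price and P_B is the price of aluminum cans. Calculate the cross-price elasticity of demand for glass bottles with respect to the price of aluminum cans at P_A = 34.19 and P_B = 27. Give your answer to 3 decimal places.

0.309

At P_A = 34.19 and P_B = 27: Q_A = 349.39.
∂Q_A/∂P_B = 4.
ε = (∂Q_A/∂P_B)(P_B/Q_A) = 4 × (27/349.39) ≈ 0.309.
Since ε > 0, glass bottles and aluminum cans are substitutes.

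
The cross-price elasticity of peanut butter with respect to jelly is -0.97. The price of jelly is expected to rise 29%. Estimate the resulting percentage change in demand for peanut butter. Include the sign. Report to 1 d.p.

-28.1%

%ΔQ ≈ ε × %ΔP of jelly = -0.97 × (29%) = -28.1%.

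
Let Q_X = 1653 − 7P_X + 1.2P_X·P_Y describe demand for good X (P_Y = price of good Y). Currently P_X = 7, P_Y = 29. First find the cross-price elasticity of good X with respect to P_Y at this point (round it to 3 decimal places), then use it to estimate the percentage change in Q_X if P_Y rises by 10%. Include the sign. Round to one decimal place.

At P_X = 7, P_Y = 29: Q_X = 1847.6.
∂Q_X/∂P_Y = 1.2P_X = 8.4000.
ε = (∂Q_X/∂P_Y)(P_Y/Q_X) = 8.4000 × 29/1847.6 ≈ 0.132.
%ΔQ_X ≈ ε × %ΔP_Y = 0.132 × (10%) = 1.3%.

1.3%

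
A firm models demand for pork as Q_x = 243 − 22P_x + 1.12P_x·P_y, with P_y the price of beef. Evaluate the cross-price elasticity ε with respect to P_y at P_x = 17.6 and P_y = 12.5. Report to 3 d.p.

At P_x = 17.6 and P_y = 12.5: Q_x = 102.2.
∂Q_x/∂P_y = 1.12P_x = 1.12(17.6) = 19.7120.
ε = (∂Q_x/∂P_y)(P_y/Q_x) = 19.7120 × (12.5/102.2) ≈ 2.411.

2.411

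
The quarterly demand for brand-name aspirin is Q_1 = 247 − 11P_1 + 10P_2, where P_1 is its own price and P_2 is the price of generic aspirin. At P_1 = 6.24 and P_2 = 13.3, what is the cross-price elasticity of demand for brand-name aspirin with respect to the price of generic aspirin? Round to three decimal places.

At P_1 = 6.24 and P_2 = 13.3: Q_1 = 311.36.
∂Q_1/∂P_2 = 10.
ε = (∂Q_1/∂P_2)(P_2/Q_1) = 10 × (13.3/311.36) ≈ 0.427.

0.427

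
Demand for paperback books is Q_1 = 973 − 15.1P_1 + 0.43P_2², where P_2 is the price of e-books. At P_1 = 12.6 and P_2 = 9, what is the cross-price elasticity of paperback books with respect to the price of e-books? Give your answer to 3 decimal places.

0.085

At P_1 = 12.6 and P_2 = 9: Q_1 = 817.57.
∂Q_1/∂P_2 = 0.86P_2 = 0.86(9) = 7.7400.
ε = (∂Q_1/∂P_2)(P_2/Q_1) = 7.7400 × (9/817.57) ≈ 0.085.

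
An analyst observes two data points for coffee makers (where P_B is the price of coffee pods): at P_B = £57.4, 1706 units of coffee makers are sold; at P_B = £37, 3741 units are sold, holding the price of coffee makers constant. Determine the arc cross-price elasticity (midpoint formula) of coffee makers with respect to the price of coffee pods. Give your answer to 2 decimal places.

ΔQ_A = 3741 − 1706 = 2035; ΔP_B = 37 − 57.4 = -20.4.
Midpoints: Q̄_A = 2723.5, P̄_B = 47.20.
ε = (ΔQ_A/Q̄_A)/(ΔP_B/P̄_B) = (2035/2723.5)/(-20.4/47.20) ≈ -1.73.

-1.73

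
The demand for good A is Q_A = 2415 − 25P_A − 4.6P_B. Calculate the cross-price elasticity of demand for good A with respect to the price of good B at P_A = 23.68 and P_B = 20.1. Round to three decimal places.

-0.053

At P_A = 23.68 and P_B = 20.1: Q_A = 1730.54.
∂Q_A/∂P_B = -4.6.
ε = (∂Q_A/∂P_B)(P_B/Q_A) = -4.6 × (20.1/1730.54) ≈ -0.053.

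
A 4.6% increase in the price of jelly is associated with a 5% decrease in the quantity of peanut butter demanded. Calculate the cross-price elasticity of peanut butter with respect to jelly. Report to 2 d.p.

ε = (%ΔQ of peanut butter) / (%ΔP of jelly) = (-5%) / (4.6%) ≈ -1.09.

-1.09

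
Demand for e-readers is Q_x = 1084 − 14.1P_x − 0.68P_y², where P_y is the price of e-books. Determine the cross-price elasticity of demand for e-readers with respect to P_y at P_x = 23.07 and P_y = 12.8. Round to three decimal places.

At P_x = 23.07 and P_y = 12.8: Q_x = 647.302.
∂Q_x/∂P_y = -1.36P_y = -1.36(12.8) = -17.4080.
ε = (∂Q_x/∂P_y)(P_y/Q_x) = -17.4080 × (12.8/647.302) ≈ -0.344.
ε < 0: complements.

-0.344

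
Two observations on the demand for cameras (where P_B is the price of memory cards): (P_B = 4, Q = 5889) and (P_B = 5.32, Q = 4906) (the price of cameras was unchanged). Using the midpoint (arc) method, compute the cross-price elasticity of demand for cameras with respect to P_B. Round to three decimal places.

-0.643

ΔQ_A = 4906 − 5889 = -983; ΔP_B = 5.32 − 4 = 1.32.
Midpoints: Q̄_A = 5397.5, P̄_B = 4.66.
ε = (ΔQ_A/Q̄_A)/(ΔP_B/P̄_B) = (-983/5397.5)/(1.32/4.66) ≈ -0.643.
ε < 0: cameras and memory cards are complements.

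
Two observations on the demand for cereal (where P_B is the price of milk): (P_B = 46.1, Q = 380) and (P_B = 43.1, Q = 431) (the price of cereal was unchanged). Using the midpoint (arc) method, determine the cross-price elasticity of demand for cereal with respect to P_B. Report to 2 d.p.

-1.87

ΔQ_A = 431 − 380 = 51; ΔP_B = 43.1 − 46.1 = -3.
Midpoints: Q̄_A = 405.5, P̄_B = 44.60.
ε = (ΔQ_A/Q̄_A)/(ΔP_B/P̄_B) = (51/405.5)/(-3/44.60) ≈ -1.87.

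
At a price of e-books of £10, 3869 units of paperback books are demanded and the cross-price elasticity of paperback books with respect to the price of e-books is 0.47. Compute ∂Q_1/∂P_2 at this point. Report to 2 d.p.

181.84

ε = (∂Q_1/∂P_2)·(P_2/Q_1) ⇒ ∂Q_1/∂P_2 = ε·Q_1/P_2 = 0.47 × 3869/10 ≈ 181.84.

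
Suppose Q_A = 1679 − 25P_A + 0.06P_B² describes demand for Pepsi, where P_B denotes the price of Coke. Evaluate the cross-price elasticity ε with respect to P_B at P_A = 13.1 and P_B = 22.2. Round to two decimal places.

0.04

At P_A = 13.1 and P_B = 22.2: Q_A = 1381.070.
∂Q_A/∂P_B = 0.12P_B = 0.12(22.2) = 2.6640.
ε = (∂Q_A/∂P_B)(P_B/Q_A) = 2.6640 × (22.2/1381.070) ≈ 0.04.
ε > 0: substitutes.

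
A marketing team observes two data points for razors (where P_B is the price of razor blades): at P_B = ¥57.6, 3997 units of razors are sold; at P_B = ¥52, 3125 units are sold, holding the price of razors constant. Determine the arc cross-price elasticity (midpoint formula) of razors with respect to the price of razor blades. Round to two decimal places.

2.40

ΔQ_A = 3125 − 3997 = -872; ΔP_B = 52 − 57.6 = -5.6.
Midpoints: Q̄_A = 3561.0, P̄_B = 54.80.
ε = (ΔQ_A/Q̄_A)/(ΔP_B/P̄_B) = (-872/3561.0)/(-5.6/54.80) ≈ 2.40.
ε > 0: razors and razor blades are substitutes.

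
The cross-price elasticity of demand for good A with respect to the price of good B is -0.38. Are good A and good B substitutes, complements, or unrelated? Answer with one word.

complements

ε = -0.38 < 0, so a higher price of good B lowers demand for good A: complements.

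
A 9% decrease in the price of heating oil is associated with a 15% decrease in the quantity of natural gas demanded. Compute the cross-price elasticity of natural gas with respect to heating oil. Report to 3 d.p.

ε = (%ΔQ of natural gas) / (%ΔP of heating oil) = (-15%) / (-9%) ≈ 1.667.

1.667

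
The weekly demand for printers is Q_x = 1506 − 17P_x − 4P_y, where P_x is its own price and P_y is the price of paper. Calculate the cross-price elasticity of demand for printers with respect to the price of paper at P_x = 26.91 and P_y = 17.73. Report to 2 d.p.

-0.07

At P_x = 26.91 and P_y = 17.73: Q_x = 977.61.
∂Q_x/∂P_y = -4.
ε = (∂Q_x/∂P_y)(P_y/Q_x) = -4 × (17.73/977.61) ≈ -0.07.
Since ε < 0, printers and paper are complements.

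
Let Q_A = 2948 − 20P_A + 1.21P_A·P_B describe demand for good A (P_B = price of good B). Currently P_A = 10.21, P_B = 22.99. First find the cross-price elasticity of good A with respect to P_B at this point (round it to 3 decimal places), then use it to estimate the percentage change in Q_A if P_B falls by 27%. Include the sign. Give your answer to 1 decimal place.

At P_A = 10.21, P_B = 22.99: Q_A = 3027.821.
∂Q_A/∂P_B = 1.21P_A = 12.3541.
ε = (∂Q_A/∂P_B)(P_B/Q_A) = 12.3541 × 22.99/3027.821 ≈ 0.094.
%ΔQ_A ≈ ε × %ΔP_B = 0.094 × (-27%) = -2.5%.

-2.5%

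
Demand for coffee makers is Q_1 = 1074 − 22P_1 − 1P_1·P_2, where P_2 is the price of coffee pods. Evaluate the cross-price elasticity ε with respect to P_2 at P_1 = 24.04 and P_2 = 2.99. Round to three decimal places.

At P_1 = 24.04 and P_2 = 2.99: Q_1 = 473.240.
∂Q_1/∂P_2 = -1P_1 = -1(24.04) = -24.0400.
ε = (∂Q_1/∂P_2)(P_2/Q_1) = -24.0400 × (2.99/473.240) ≈ -0.152.
ε < 0: complements.

-0.152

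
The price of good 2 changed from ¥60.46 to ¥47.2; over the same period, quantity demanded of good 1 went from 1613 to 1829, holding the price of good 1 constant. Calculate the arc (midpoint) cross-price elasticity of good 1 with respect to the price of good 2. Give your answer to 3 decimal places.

ΔQ_1 = 1829 − 1613 = 216; ΔP_2 = 47.2 − 60.46 = -13.26.
Midpoints: Q̄_1 = 1721.0, P̄_2 = 53.83.
ε = (ΔQ_1/Q̄_1)/(ΔP_2/P̄_2) = (216/1721.0)/(-13.26/53.83) ≈ -0.510.

-0.510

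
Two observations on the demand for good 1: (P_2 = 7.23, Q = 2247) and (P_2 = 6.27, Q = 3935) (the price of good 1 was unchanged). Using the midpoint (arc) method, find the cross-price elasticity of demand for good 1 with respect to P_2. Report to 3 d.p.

ΔQ_1 = 3935 − 2247 = 1688; ΔP_2 = 6.27 − 7.23 = -0.96.
Midpoints: Q̄_1 = 3091.0, P̄_2 = 6.75.
ε = (ΔQ_1/Q̄_1)/(ΔP_2/P̄_2) = (1688/3091.0)/(-0.96/6.75) ≈ -3.840.

-3.840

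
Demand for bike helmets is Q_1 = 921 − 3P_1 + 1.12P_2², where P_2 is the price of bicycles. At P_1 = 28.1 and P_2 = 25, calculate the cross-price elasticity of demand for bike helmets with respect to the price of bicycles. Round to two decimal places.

At P_1 = 28.1 and P_2 = 25: Q_1 = 1536.7.
∂Q_1/∂P_2 = 2.24P_2 = 2.24(25) = 56.0000.
ε = (∂Q_1/∂P_2)(P_2/Q_1) = 56.0000 × (25/1536.7) ≈ 0.91.

0.91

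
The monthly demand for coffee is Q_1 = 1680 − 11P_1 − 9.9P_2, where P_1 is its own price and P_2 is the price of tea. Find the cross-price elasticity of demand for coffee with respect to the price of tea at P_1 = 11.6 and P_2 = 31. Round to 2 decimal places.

At P_1 = 11.6 and P_2 = 31: Q_1 = 1245.5.
∂Q_1/∂P_2 = -9.9.
ε = (∂Q_1/∂P_2)(P_2/Q_1) = -9.9 × (31/1245.5) ≈ -0.25.
Since ε < 0, coffee and tea are complements.

-0.25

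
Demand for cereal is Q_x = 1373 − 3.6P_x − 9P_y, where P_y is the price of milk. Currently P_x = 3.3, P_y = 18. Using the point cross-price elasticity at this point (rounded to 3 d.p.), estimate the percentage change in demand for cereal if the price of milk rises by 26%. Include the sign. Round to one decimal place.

At P_x = 3.3, P_y = 18: Q_x = 1199.12.
∂Q_x/∂P_y = -9.
ε = (∂Q_x/∂P_y)(P_y/Q_x) = -9.0000 × 18/1199.12 ≈ -0.135.
%ΔQ_x ≈ ε × %ΔP_y = -0.135 × (26%) = -3.5%.

-3.5%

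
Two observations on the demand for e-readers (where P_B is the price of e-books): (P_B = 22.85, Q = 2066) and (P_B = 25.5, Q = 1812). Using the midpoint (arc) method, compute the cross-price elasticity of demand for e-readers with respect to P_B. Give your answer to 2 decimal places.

ΔQ_A = 1812 − 2066 = -254; ΔP_B = 25.5 − 22.85 = 2.65.
Midpoints: Q̄_A = 1939.0, P̄_B = 24.18.
ε = (ΔQ_A/Q̄_A)/(ΔP_B/P̄_B) = (-254/1939.0)/(2.65/24.18) ≈ -1.20.
ε < 0: e-readers and e-books are complements.

-1.20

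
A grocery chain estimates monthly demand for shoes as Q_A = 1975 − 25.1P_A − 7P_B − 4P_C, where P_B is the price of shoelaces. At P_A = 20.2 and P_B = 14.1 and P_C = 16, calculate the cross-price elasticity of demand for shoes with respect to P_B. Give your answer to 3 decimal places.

At P_A = 20.2 and P_B = 14.1 and P_C = 16: Q_A = 1305.28.
∂Q_A/∂P_B = -7.
ε = (∂Q_A/∂P_B)(P_B/Q_A) = -7 × (14.1/1305.28) ≈ -0.076.

-0.076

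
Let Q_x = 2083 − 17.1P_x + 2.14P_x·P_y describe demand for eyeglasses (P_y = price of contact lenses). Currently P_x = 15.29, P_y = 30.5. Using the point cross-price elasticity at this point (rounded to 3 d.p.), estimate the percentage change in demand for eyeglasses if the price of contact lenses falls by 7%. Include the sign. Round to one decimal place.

At P_x = 15.29, P_y = 30.5: Q_x = 2819.519.
∂Q_x/∂P_y = 2.14P_x = 32.7206.
ε = (∂Q_x/∂P_y)(P_y/Q_x) = 32.7206 × 30.5/2819.519 ≈ 0.354.
%ΔQ_x ≈ ε × %ΔP_y = 0.354 × (-7%) = -2.5%.

-2.5%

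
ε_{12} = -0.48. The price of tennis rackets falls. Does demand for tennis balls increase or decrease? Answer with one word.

ε < 0 and the price of tennis rackets falls, so the quantity of tennis balls moves in the opposite direction: it increases.

increase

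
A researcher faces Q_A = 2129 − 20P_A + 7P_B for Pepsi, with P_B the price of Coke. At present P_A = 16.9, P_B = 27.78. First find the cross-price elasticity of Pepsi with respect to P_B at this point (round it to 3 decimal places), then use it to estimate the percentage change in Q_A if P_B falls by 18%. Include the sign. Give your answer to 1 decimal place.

At P_A = 16.9, P_B = 27.78: Q_A = 1985.46.
∂Q_A/∂P_B = 7.
ε = (∂Q_A/∂P_B)(P_B/Q_A) = 7.0000 × 27.78/1985.46 ≈ 0.098.
%ΔQ_A ≈ ε × %ΔP_B = 0.098 × (-18%) = -1.8%.

-1.8%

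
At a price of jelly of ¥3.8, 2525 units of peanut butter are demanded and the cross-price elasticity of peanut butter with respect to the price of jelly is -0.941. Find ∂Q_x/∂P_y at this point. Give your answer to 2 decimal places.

ε = (∂Q_x/∂P_y)·(P_y/Q_x) ⇒ ∂Q_x/∂P_y = ε·Q_x/P_y = -0.941 × 2525/3.8 ≈ -625.27.

-625.27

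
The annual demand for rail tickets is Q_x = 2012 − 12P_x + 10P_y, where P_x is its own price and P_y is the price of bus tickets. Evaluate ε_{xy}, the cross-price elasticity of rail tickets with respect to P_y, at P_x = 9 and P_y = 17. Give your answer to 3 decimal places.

0.082

At P_x = 9 and P_y = 17: Q_x = 2074.
∂Q_x/∂P_y = 10.
ε = (∂Q_x/∂P_y)(P_y/Q_x) = 10 × (17/2074) ≈ 0.082.
Since ε > 0, rail tickets and bus tickets are substitutes.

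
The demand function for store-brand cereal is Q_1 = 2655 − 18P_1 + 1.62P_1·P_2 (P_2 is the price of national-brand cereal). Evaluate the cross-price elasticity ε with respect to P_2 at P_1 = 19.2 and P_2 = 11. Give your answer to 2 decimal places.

At P_1 = 19.2 and P_2 = 11: Q_1 = 2651.544.
∂Q_1/∂P_2 = 1.62P_1 = 1.62(19.2) = 31.1040.
ε = (∂Q_1/∂P_2)(P_2/Q_1) = 31.1040 × (11/2651.544) ≈ 0.13.
ε > 0: substitutes.

0.13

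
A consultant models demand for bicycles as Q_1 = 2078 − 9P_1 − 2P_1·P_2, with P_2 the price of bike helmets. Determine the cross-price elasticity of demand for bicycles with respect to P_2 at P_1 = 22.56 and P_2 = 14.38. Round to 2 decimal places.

At P_1 = 22.56 and P_2 = 14.38: Q_1 = 1226.134.
∂Q_1/∂P_2 = -2P_1 = -2(22.56) = -45.1200.
ε = (∂Q_1/∂P_2)(P_2/Q_1) = -45.1200 × (14.38/1226.134) ≈ -0.53.

-0.53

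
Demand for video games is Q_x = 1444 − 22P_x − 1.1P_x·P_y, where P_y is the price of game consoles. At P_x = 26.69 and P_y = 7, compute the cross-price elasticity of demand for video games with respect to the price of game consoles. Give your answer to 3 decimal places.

At P_x = 26.69 and P_y = 7: Q_x = 651.307.
∂Q_x/∂P_y = -1.1P_x = -1.1(26.69) = -29.3590.
ε = (∂Q_x/∂P_y)(P_y/Q_x) = -29.3590 × (7/651.307) ≈ -0.316.
ε < 0: complements.

-0.316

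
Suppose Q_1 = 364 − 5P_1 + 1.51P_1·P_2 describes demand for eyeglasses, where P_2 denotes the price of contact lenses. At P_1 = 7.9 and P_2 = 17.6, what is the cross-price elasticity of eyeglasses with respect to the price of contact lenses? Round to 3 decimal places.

0.393

At P_1 = 7.9 and P_2 = 17.6: Q_1 = 534.450.
∂Q_1/∂P_2 = 1.51P_1 = 1.51(7.9) = 11.9290.
ε = (∂Q_1/∂P_2)(P_2/Q_1) = 11.9290 × (17.6/534.450) ≈ 0.393.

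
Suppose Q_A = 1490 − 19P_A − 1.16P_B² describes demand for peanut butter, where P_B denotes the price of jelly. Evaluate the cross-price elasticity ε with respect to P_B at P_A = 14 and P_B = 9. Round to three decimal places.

-0.166

At P_A = 14 and P_B = 9: Q_A = 1130.04.
∂Q_A/∂P_B = -2.32P_B = -2.32(9) = -20.8800.
ε = (∂Q_A/∂P_B)(P_B/Q_A) = -20.8800 × (9/1130.04) ≈ -0.166.
ε < 0: complements.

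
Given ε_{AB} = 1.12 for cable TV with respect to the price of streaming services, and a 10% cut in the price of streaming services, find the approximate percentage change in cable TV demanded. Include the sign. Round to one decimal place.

-11.2%

%ΔQ ≈ ε × %ΔP of streaming services = 1.12 × (-10%) = -11.2%.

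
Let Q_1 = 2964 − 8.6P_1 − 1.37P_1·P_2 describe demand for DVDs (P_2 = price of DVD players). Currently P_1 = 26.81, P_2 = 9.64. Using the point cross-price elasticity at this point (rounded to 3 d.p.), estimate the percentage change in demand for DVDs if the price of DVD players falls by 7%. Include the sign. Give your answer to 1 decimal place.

At P_1 = 26.81, P_2 = 9.64: Q_1 = 2379.360.
∂Q_1/∂P_2 = -1.37P_1 = -36.7297.
ε = (∂Q_1/∂P_2)(P_2/Q_1) = -36.7297 × 9.64/2379.360 ≈ -0.149.
%ΔQ_1 ≈ ε × %ΔP_2 = -0.149 × (-7%) = 1.0%.

1.0%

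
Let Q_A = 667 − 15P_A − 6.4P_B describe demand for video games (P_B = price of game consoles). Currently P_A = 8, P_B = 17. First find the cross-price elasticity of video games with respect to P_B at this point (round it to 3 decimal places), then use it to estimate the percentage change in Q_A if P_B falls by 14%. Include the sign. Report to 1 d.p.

3.5%

At P_A = 8, P_B = 17: Q_A = 438.2.
∂Q_A/∂P_B = -6.4.
ε = (∂Q_A/∂P_B)(P_B/Q_A) = -6.4000 × 17/438.2 ≈ -0.248.
%ΔQ_A ≈ ε × %ΔP_B = -0.248 × (-14%) = 3.5%.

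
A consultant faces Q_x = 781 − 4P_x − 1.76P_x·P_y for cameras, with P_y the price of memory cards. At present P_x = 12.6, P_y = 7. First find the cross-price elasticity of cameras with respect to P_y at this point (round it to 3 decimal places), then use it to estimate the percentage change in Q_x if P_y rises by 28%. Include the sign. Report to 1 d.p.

-7.6%

At P_x = 12.6, P_y = 7: Q_x = 575.368.
∂Q_x/∂P_y = -1.76P_x = -22.1760.
ε = (∂Q_x/∂P_y)(P_y/Q_x) = -22.1760 × 7/575.368 ≈ -0.270.
%ΔQ_x ≈ ε × %ΔP_y = -0.270 × (28%) = -7.6%.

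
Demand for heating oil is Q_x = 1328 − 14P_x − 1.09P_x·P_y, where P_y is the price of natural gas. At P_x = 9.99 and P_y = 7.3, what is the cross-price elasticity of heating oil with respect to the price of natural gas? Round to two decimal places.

-0.07

At P_x = 9.99 and P_y = 7.3: Q_x = 1108.650.
∂Q_x/∂P_y = -1.09P_x = -1.09(9.99) = -10.8891.
ε = (∂Q_x/∂P_y)(P_y/Q_x) = -10.8891 × (7.3/1108.650) ≈ -0.07.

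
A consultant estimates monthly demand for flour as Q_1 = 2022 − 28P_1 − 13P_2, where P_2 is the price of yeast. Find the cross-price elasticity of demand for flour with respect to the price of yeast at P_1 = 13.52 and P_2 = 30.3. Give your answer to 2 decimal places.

-0.32

At P_1 = 13.52 and P_2 = 30.3: Q_1 = 1249.54.
∂Q_1/∂P_2 = -13.
ε = (∂Q_1/∂P_2)(P_2/Q_1) = -13 × (30.3/1249.54) ≈ -0.32.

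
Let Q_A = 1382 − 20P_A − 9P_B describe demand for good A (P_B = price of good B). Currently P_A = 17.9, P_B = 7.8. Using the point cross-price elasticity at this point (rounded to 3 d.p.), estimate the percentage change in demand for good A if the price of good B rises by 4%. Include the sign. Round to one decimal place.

At P_A = 17.9, P_B = 7.8: Q_A = 953.8.
∂Q_A/∂P_B = -9.
ε = (∂Q_A/∂P_B)(P_B/Q_A) = -9.0000 × 7.8/953.8 ≈ -0.074.
%ΔQ_A ≈ ε × %ΔP_B = -0.074 × (4%) = -0.3%.

-0.3%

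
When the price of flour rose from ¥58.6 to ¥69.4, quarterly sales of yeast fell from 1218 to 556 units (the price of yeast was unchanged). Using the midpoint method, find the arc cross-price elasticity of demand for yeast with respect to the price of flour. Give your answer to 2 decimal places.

-4.42

ΔQ_A = 556 − 1218 = -662; ΔP_B = 69.4 − 58.6 = 10.8.
Midpoints: Q̄_A = 887.0, P̄_B = 64.00.
ε = (ΔQ_A/Q̄_A)/(ΔP_B/P̄_B) = (-662/887.0)/(10.8/64.00) ≈ -4.42.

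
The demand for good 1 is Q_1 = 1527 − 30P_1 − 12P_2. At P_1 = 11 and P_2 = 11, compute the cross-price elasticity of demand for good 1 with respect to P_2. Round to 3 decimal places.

At P_1 = 11 and P_2 = 11: Q_1 = 1065.
∂Q_1/∂P_2 = -12.
ε = (∂Q_1/∂P_2)(P_2/Q_1) = -12 × (11/1065) ≈ -0.124.
Since ε < 0, good 1 and good 2 are complements.

-0.124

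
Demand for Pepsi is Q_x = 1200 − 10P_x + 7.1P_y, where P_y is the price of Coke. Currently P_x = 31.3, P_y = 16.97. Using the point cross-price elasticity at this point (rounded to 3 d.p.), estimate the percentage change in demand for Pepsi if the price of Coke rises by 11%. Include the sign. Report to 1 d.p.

At P_x = 31.3, P_y = 16.97: Q_x = 1007.487.
∂Q_x/∂P_y = 7.1.
ε = (∂Q_x/∂P_y)(P_y/Q_x) = 7.1000 × 16.97/1007.487 ≈ 0.120.
%ΔQ_x ≈ ε × %ΔP_y = 0.120 × (11%) = 1.3%.

1.3%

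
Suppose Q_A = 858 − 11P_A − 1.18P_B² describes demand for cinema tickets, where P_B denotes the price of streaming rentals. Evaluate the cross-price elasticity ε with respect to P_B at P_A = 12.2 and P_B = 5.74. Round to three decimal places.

-0.114

At P_A = 12.2 and P_B = 5.74: Q_A = 684.922.
∂Q_A/∂P_B = -2.36P_B = -2.36(5.74) = -13.5464.
ε = (∂Q_A/∂P_B)(P_B/Q_A) = -13.5464 × (5.74/684.922) ≈ -0.114.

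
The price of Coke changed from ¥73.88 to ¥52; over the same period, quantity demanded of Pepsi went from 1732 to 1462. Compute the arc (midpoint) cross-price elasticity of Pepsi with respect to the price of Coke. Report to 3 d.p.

0.486

ΔQ_A = 1462 − 1732 = -270; ΔP_B = 52 − 73.88 = -21.88.
Midpoints: Q̄_A = 1597.0, P̄_B = 62.94.
ε = (ΔQ_A/Q̄_A)/(ΔP_B/P̄_B) = (-270/1597.0)/(-21.88/62.94) ≈ 0.486.
ε > 0: Pepsi and Coke are substitutes.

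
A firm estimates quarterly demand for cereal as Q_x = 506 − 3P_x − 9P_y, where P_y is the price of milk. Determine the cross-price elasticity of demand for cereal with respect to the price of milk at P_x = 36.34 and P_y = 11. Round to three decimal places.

At P_x = 36.34 and P_y = 11: Q_x = 297.98.
∂Q_x/∂P_y = -9.
ε = (∂Q_x/∂P_y)(P_y/Q_x) = -9 × (11/297.98) ≈ -0.332.

-0.332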